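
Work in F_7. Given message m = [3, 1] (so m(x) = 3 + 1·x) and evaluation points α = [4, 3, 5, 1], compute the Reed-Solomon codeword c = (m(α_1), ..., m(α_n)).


c = [0, 6, 1, 4]

Message polynomial: m(x) = 3 + 1·x (mod 7).
For each evaluation point α_i, compute m(α_i) mod 7:
  α_1 = 4: Horner steps 1 → 0, so m(4) = 0.
  α_2 = 3: Horner steps 1 → 6, so m(3) = 6.
  α_3 = 5: Horner steps 1 → 1, so m(5) = 1.
  α_4 = 1: Horner steps 1 → 4, so m(1) = 4.
Codeword c = [0, 6, 1, 4] ∈ F_7^4.


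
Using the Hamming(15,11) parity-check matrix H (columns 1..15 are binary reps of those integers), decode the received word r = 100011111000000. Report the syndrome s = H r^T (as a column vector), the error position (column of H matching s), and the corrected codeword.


s = (0, 1, 0, 0)^T, error position = 4, corrected codeword c = 100111111000000

Compute s = H r^T mod 2 one row at a time:
  s_1 = 1 + 1 + 0 + 0 + 0 + 0 + 0 + 0 = 2 ≡ 0 (mod 2).
  s_2 = 0 + 1 + 1 + 1 + 0 + 0 + 0 + 0 = 3 ≡ 1 (mod 2).
  s_3 = 0 + 0 + 1 + 1 + 0 + 0 + 0 + 0 = 2 ≡ 0 (mod 2).
  s_4 = 1 + 0 + 1 + 1 + 1 + 0 + 0 + 0 = 4 ≡ 0 (mod 2).
s = (0, 1, 0, 0)^T — this equals column 4 of H (binary 0100), so error is at position 4.
Correct: flip bit 4 of r = 100011111000000 to get c = 100111111000000.


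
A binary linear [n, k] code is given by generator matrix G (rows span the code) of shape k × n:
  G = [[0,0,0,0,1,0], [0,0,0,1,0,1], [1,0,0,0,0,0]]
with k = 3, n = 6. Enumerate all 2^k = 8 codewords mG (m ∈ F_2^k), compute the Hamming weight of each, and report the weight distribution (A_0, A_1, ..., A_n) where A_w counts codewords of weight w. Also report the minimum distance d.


Weight distribution: A_0 = 1, A_1 = 2, A_2 = 2, A_3 = 2, A_4 = 1. Minimum distance d = 1.

Enumerate all 2^3 = 8 messages m ∈ F_2^3.
For each, compute codeword c = mG in F_2^6, then tally its weight.
  m = 000 → c = 000000, weight = 0.
  m = 100 → c = 000010, weight = 1.
  m = 010 → c = 000101, weight = 2.
  m = 110 → c = 000111, weight = 3.
  m = 001 → c = 100000, weight = 1.
  m = 101 → c = 100010, weight = 2.
  m = 011 → c = 100101, weight = 3.
  m = 111 → c = 100111, weight = 4.
Tally weights:
  weight 0: 1 codewords.
  weight 1: 2 codewords.
  weight 2: 2 codewords.
  weight 3: 2 codewords.
  weight 4: 1 codewords.
Minimum distance d = smallest w > 0 with A_w > 0 = 1.
Sanity: Σ A_w = 8 = 2^3 = 8 ✓.


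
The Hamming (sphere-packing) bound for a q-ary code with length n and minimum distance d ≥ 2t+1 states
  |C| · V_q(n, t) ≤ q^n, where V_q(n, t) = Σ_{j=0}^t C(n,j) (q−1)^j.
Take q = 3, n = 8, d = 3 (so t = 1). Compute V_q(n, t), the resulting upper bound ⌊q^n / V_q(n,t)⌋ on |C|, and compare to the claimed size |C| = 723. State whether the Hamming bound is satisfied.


V_q(n, t) = 17, q^n = 6561, Hamming bound = 385, |C| = 723 > bound (violated).

Step 1: Compute V_q(n, t) = Σ_{j=0}^1 C(n, j) (q−1)^j.
  j = 0: C(8,0)·(2)^0 = 1·1 = 1.
  j = 1: C(8,1)·(2)^1 = 8·2 = 16.
  V_q(n, t) = 1 + 16 = 17.
Step 2: q^n = 3^8 = 6561.
Step 3: Hamming bound ⌊q^n / V_q(n,t)⌋ = ⌊6561/17⌋ = 385.
Step 4: Compare |C| = 723 to 385: violated.
The claimed |C| lies above the Hamming bound, so no 3-ary code of length 8 with d ≥ 3 can have 723 codewords.


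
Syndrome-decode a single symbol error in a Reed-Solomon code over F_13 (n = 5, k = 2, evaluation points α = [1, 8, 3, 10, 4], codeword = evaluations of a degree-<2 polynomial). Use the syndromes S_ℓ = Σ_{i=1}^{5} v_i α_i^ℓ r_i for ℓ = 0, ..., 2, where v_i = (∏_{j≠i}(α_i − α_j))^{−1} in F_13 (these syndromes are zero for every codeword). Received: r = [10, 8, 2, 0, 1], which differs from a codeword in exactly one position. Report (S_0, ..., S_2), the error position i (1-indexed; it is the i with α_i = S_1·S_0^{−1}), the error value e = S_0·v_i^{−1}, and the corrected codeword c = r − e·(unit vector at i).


S = (6, 11, 5), error at position 5, error magnitude e = 3, c = [10, 8, 2, 0, 11].

Step 1: column multipliers v_i = (∏_{j≠i}(α_i − α_j))^{−1} mod 13.
  i = 1 (α = 1): (1−8)(1−3)(1−10)(1−4) = (−7)·(−2)·(−9)·(−3) = 378 ≡ 1, so v_1 = 1^{−1} = 1 (mod 13).
  i = 2 (α = 8): (8−1)(8−3)(8−10)(8−4) = 7·5·(−2)·4 = −280 ≡ 6, so v_2 = 6^{−1} = 11 (mod 13).
  i = 3 (α = 3): (3−1)(3−8)(3−10)(3−4) = 2·(−5)·(−7)·(−1) = −70 ≡ 8, so v_3 = 8^{−1} = 5 (mod 13).
  i = 4 (α = 10): (10−1)(10−8)(10−3)(10−4) = 9·2·7·6 = 756 ≡ 2, so v_4 = 2^{−1} = 7 (mod 13).
  i = 5 (α = 4): (4−1)(4−8)(4−3)(4−10) = 3·(−4)·1·(−6) = 72 ≡ 7, so v_5 = 7^{−1} = 2 (mod 13).
  v = [1, 11, 5, 7, 2].
Step 2: syndromes of r = [10, 8, 2, 0, 1] (all sums mod 13).
  S_0 = Σ v_i r_i = 1·10 + 11·8 + 5·2 + 7·0 + 2·1 = 110 ≡ 6.
  S_1 = Σ v_i α_i r_i = 1·1·10 + 11·8·8 + 5·3·2 + 7·10·0 + 2·4·1 = 752 ≡ 11.
  α_i^2 mod 13 = [1, 12, 9, 9, 3].
  S_2 = Σ v_i α_i^2 r_i = 1·1·10 + 11·12·8 + 5·9·2 + 7·9·0 + 2·3·1 = 1162 ≡ 5.
  S = (6, 11, 5) ≠ 0, so r is not a codeword (an error is present).
Step 3: locate the error. For a single error e at position i, S_ℓ = v_i·e·α_i^ℓ, so α_err = S_1/S_0.
  S_0^{−1} = 6^{−1} = 11 (mod 13), so α_err = 11·11 = 121 ≡ 4 = α_5. Error position i = 5.
  Consistency check: S_2/S_1 = 5·6 = 30 ≡ 4 = α_err ✓ (single-error assumption holds).
Step 4: error magnitude e = S_0/v_5 = S_0·∏_{j≠5}(α_5 − α_j) = 6·7 = 42 ≡ 3 (mod 13).
Step 5: correct position 5: c_5 = r_5 − e = 1 − 3 ≡ 11 (mod 13). Hence c = [10, 8, 2, 0, 11].
  Check: interpolating c through the α_i gives m(x) = 1 + 9·x (degree < 2) with m(α_i) = c_i for every i, so c is indeed a codeword.


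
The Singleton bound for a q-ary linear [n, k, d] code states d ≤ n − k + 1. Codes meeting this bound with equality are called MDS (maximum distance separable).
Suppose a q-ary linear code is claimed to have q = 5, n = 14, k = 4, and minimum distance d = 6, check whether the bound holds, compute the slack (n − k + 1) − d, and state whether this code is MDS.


Singleton RHS = n − k + 1 = 11, slack = 5, bound satisfied, not MDS.

Singleton bound: d ≤ n − k + 1.
Here n = 14, k = 4, so n − k + 1 = 11.
Given d = 6, check d ≤ 11: YES.
Slack = (n − k + 1) − d = 5.
The code is NOT MDS (slack = 5 > 0).
Description: the claimed parameters are [14, 4, 6]_5; such a code would be non-MDS.


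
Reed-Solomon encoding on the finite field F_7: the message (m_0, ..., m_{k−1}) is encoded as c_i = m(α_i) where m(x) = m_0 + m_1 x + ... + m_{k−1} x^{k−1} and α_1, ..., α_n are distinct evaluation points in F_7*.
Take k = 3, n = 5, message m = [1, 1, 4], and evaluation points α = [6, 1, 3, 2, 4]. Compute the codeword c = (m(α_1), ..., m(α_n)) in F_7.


c = [4, 6, 5, 5, 6]

Message polynomial: m(x) = 1 + 1·x + 4·x^2 (mod 7).
For each evaluation point α_i, compute m(α_i) mod 7:
  α_1 = 6: Horner steps 4 → 4 → 4, so m(6) = 4.
  α_2 = 1: Horner steps 4 → 5 → 6, so m(1) = 6.
  α_3 = 3: Horner steps 4 → 6 → 5, so m(3) = 5.
  α_4 = 2: Horner steps 4 → 2 → 5, so m(2) = 5.
  α_5 = 4: Horner steps 4 → 3 → 6, so m(4) = 6.
Codeword c = [4, 6, 5, 5, 6] ∈ F_7^5.


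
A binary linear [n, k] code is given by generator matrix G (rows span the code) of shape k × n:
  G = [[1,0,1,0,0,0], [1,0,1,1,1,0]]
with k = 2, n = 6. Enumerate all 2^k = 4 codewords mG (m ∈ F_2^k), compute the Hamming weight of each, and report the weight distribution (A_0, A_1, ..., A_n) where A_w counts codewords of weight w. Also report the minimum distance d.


Weight distribution: A_0 = 1, A_2 = 2, A_4 = 1. Minimum distance d = 2.

Enumerate all 2^2 = 4 messages m ∈ F_2^2.
For each, compute codeword c = mG in F_2^6, then tally its weight.
  m = 00 → c = 000000, weight = 0.
  m = 10 → c = 101000, weight = 2.
  m = 01 → c = 101110, weight = 4.
  m = 11 → c = 000110, weight = 2.
Tally weights:
  weight 0: 1 codewords.
  weight 2: 2 codewords.
  weight 4: 1 codewords.
Minimum distance d = smallest w > 0 with A_w > 0 = 2.
Sanity: Σ A_w = 4 = 2^2 = 4 ✓.


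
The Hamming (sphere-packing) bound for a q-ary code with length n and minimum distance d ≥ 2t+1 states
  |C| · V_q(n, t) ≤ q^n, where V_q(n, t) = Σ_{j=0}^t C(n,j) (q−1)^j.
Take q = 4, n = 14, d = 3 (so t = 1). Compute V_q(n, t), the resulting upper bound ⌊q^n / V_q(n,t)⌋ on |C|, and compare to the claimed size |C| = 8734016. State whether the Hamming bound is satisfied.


V_q(n, t) = 43, q^n = 268435456, Hamming bound = 6242685, |C| = 8734016 > bound (violated).

Step 1: Compute V_q(n, t) = Σ_{j=0}^1 C(n, j) (q−1)^j.
  j = 0: C(14,0)·(3)^0 = 1·1 = 1.
  j = 1: C(14,1)·(3)^1 = 14·3 = 42.
  V_q(n, t) = 1 + 42 = 43.
Step 2: q^n = 4^14 = 268435456.
Step 3: Hamming bound ⌊q^n / V_q(n,t)⌋ = ⌊268435456/43⌋ = 6242685.
Step 4: Compare |C| = 8734016 to 6242685: violated.
The claimed |C| lies above the Hamming bound, so no 4-ary code of length 14 with d ≥ 3 can have 8734016 codewords.


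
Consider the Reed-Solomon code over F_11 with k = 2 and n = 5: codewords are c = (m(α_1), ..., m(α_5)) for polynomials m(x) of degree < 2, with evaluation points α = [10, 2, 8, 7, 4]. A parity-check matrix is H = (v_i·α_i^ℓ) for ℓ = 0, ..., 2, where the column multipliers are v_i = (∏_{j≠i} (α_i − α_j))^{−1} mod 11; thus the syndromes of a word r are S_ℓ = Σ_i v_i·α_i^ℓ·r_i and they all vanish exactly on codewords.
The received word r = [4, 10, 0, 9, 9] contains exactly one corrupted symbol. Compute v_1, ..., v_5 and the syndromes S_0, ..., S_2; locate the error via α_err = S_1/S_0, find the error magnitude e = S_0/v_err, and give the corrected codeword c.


S = (5, 9, 3), error at position 5, error magnitude e = 6, c = [4, 10, 0, 9, 3].

Step 1: column multipliers v_i = (∏_{j≠i}(α_i − α_j))^{−1} mod 11.
  i = 1 (α = 10): (10−2)(10−8)(10−7)(10−4) = 8·2·3·6 = 288 ≡ 2, so v_1 = 2^{−1} = 6 (mod 11).
  i = 2 (α = 2): (2−10)(2−8)(2−7)(2−4) = (−8)·(−6)·(−5)·(−2) = 480 ≡ 7, so v_2 = 7^{−1} = 8 (mod 11).
  i = 3 (α = 8): (8−10)(8−2)(8−7)(8−4) = (−2)·6·1·4 = −48 ≡ 7, so v_3 = 7^{−1} = 8 (mod 11).
  i = 4 (α = 7): (7−10)(7−2)(7−8)(7−4) = (−3)·5·(−1)·3 = 45 ≡ 1, so v_4 = 1^{−1} = 1 (mod 11).
  i = 5 (α = 4): (4−10)(4−2)(4−8)(4−7) = (−6)·2·(−4)·(−3) = −144 ≡ 10, so v_5 = 10^{−1} = 10 (mod 11).
  v = [6, 8, 8, 1, 10].
Step 2: syndromes of r = [4, 10, 0, 9, 9] (all sums mod 11).
  S_0 = Σ v_i r_i = 6·4 + 8·10 + 8·0 + 1·9 + 10·9 = 203 ≡ 5.
  S_1 = Σ v_i α_i r_i = 6·10·4 + 8·2·10 + 8·8·0 + 1·7·9 + 10·4·9 = 823 ≡ 9.
  α_i^2 mod 11 = [1, 4, 9, 5, 5].
  S_2 = Σ v_i α_i^2 r_i = 6·1·4 + 8·4·10 + 8·9·0 + 1·5·9 + 10·5·9 = 839 ≡ 3.
  S = (5, 9, 3) ≠ 0, so r is not a codeword (an error is present).
Step 3: locate the error. For a single error e at position i, S_ℓ = v_i·e·α_i^ℓ, so α_err = S_1/S_0.
  S_0^{−1} = 5^{−1} = 9 (mod 11), so α_err = 9·9 = 81 ≡ 4 = α_5. Error position i = 5.
  Consistency check: S_2/S_1 = 3·5 = 15 ≡ 4 = α_err ✓ (single-error assumption holds).
Step 4: error magnitude e = S_0/v_5 = S_0·∏_{j≠5}(α_5 − α_j) = 5·10 = 50 ≡ 6 (mod 11).
Step 5: correct position 5: c_5 = r_5 − e = 9 − 6 ≡ 3 (mod 11). Hence c = [4, 10, 0, 9, 3].
  Check: interpolating c through the α_i gives m(x) = 6 + 2·x (degree < 2) with m(α_i) = c_i for every i, so c is indeed a codeword.


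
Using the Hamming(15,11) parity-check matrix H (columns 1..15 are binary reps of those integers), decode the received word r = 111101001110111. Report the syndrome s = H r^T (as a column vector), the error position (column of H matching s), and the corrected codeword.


s = (0, 1, 1, 0)^T, error position = 6, corrected codeword c = 111100001110111

Compute s = H r^T mod 2 one row at a time:
  s_1 = 0 + 1 + 1 + 1 + 0 + 1 + 1 + 1 = 6 ≡ 0 (mod 2).
  s_2 = 1 + 0 + 1 + 0 + 0 + 1 + 1 + 1 = 5 ≡ 1 (mod 2).
  s_3 = 1 + 1 + 1 + 0 + 1 + 1 + 1 + 1 = 7 ≡ 1 (mod 2).
  s_4 = 1 + 1 + 0 + 0 + 1 + 1 + 1 + 1 = 6 ≡ 0 (mod 2).
s = (0, 1, 1, 0)^T — this equals column 6 of H (binary 0110), so error is at position 6.
Correct: flip bit 6 of r = 111101001110111 to get c = 111100001110111.


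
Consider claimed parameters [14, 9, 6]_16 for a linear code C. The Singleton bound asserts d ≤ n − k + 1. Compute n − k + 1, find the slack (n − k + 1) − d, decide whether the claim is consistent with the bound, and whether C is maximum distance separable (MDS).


Singleton RHS = n − k + 1 = 6, slack = 0, bound satisfied, MDS.

Singleton bound: d ≤ n − k + 1.
Here n = 14, k = 9, so n − k + 1 = 6.
Given d = 6, check d ≤ 6: YES.
Slack = (n − k + 1) − d = 0.
The code is MDS (slack = 0).
Description: the claimed parameters are [14, 9, 6]_16; such a code would be MDS (meets Singleton bound).


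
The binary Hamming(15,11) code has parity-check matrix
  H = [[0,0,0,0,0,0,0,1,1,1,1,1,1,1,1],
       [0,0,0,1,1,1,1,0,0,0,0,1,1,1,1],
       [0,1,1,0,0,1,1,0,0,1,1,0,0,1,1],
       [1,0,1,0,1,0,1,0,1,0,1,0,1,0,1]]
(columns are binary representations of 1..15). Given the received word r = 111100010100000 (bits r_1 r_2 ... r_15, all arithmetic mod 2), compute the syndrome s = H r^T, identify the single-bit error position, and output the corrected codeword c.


s = (0, 1, 1, 0)^T, error position = 6, corrected codeword c = 111101010100000

Compute s = H r^T mod 2 one row at a time:
  s_1 = 1 + 0 + 1 + 0 + 0 + 0 + 0 + 0 = 2 ≡ 0 (mod 2).
  s_2 = 1 + 0 + 0 + 0 + 0 + 0 + 0 + 0 = 1 ≡ 1 (mod 2).
  s_3 = 1 + 1 + 0 + 0 + 1 + 0 + 0 + 0 = 3 ≡ 1 (mod 2).
  s_4 = 1 + 1 + 0 + 0 + 0 + 0 + 0 + 0 = 2 ≡ 0 (mod 2).
s = (0, 1, 1, 0)^T — this equals column 6 of H (binary 0110), so error is at position 6.
Correct: flip bit 6 of r = 111100010100000 to get c = 111101010100000.


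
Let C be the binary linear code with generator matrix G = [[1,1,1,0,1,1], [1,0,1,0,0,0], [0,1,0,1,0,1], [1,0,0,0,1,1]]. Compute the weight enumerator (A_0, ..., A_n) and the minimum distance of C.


Weight distribution: A_0 = 1, A_2 = 4, A_3 = 6, A_4 = 3, A_5 = 2. Minimum distance d = 2.

Enumerate all 2^4 = 16 messages m ∈ F_2^4.
For each, compute codeword c = mG in F_2^6, then tally its weight.
  m = 0000 → c = 000000, weight = 0.
  m = 1000 → c = 111011, weight = 5.
  m = 0100 → c = 101000, weight = 2.
  m = 1100 → c = 010011, weight = 3.
  m = 0010 → c = 010101, weight = 3.
  m = 1010 → c = 101110, weight = 4.
  m = 0110 → c = 111101, weight = 5.
  m = 1110 → c = 000110, weight = 2.
  m = 0001 → c = 100011, weight = 3.
  m = 1001 → c = 011000, weight = 2.
  m = 0101 → c = 001011, weight = 3.
  m = 1101 → c = 110000, weight = 2.
  m = 0011 → c = 110110, weight = 4.
  m = 1011 → c = 001101, weight = 3.
  m = 0111 → c = 011110, weight = 4.
  m = 1111 → c = 100101, weight = 3.
Tally weights:
  weight 0: 1 codewords.
  weight 2: 4 codewords.
  weight 3: 6 codewords.
  weight 4: 3 codewords.
  weight 5: 2 codewords.
Minimum distance d = smallest w > 0 with A_w > 0 = 2.
Sanity: Σ A_w = 16 = 2^4 = 16 ✓.


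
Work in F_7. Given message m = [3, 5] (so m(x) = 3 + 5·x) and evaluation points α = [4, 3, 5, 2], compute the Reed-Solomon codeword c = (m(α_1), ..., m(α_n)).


c = [2, 4, 0, 6]

Message polynomial: m(x) = 3 + 5·x (mod 7).
For each evaluation point α_i, compute m(α_i) mod 7:
  α_1 = 4: Horner steps 5 → 2, so m(4) = 2.
  α_2 = 3: Horner steps 5 → 4, so m(3) = 4.
  α_3 = 5: Horner steps 5 → 0, so m(5) = 0.
  α_4 = 2: Horner steps 5 → 6, so m(2) = 6.
Codeword c = [2, 4, 0, 6] ∈ F_7^4.


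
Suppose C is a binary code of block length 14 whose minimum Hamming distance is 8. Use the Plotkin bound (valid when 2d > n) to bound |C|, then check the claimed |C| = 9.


Plotkin bound M ≤ 8; given |C| = 9 > bound (violated).

Check applicability: 2d = 16, n = 14.
2d − n = 2 > 0, so Plotkin applies.
Compute d/(2d−n) = 8/2 ≈ 4.0000.
⌊d/(2d−n)⌋ = 4.
Plotkin bound: M ≤ 2·4 = 8.
Given |C| = 9, check: VIOLATED.
This |C| is above the Plotkin bound, so no binary code with n = 14, d = 8 and 9 codewords exists.


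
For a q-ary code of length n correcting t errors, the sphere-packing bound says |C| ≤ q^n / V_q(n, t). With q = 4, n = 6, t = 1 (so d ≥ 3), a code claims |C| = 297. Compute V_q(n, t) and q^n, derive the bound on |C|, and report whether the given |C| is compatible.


V_q(n, t) = 19, q^n = 4096, Hamming bound = 215, |C| = 297 > bound (violated).

Step 1: Compute V_q(n, t) = Σ_{j=0}^1 C(n, j) (q−1)^j.
  j = 0: C(6,0)·(3)^0 = 1·1 = 1.
  j = 1: C(6,1)·(3)^1 = 6·3 = 18.
  V_q(n, t) = 1 + 18 = 19.
Step 2: q^n = 4^6 = 4096.
Step 3: Hamming bound ⌊q^n / V_q(n,t)⌋ = ⌊4096/19⌋ = 215.
Step 4: Compare |C| = 297 to 215: violated.
The claimed |C| lies above the Hamming bound, so no 4-ary code of length 6 with d ≥ 3 can have 297 codewords.


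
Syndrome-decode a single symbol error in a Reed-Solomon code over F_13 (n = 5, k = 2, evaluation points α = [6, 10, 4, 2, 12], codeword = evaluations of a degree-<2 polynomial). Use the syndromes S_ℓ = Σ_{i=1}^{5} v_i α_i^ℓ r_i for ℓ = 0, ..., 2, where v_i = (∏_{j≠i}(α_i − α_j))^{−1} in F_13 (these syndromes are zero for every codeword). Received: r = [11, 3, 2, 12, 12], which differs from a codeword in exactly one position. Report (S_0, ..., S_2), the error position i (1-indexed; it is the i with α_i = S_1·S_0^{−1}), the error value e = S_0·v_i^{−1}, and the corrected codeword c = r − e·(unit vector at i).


S = (2, 4, 8), error at position 4, error magnitude e = 6, c = [11, 3, 2, 6, 12].

Step 1: column multipliers v_i = (∏_{j≠i}(α_i − α_j))^{−1} mod 13.
  i = 1 (α = 6): (6−10)(6−4)(6−2)(6−12) = (−4)·2·4·(−6) = 192 ≡ 10, so v_1 = 10^{−1} = 4 (mod 13).
  i = 2 (α = 10): (10−6)(10−4)(10−2)(10−12) = 4·6·8·(−2) = −384 ≡ 6, so v_2 = 6^{−1} = 11 (mod 13).
  i = 3 (α = 4): (4−6)(4−10)(4−2)(4−12) = (−2)·(−6)·2·(−8) = −192 ≡ 3, so v_3 = 3^{−1} = 9 (mod 13).
  i = 4 (α = 2): (2−6)(2−10)(2−4)(2−12) = (−4)·(−8)·(−2)·(−10) = 640 ≡ 3, so v_4 = 3^{−1} = 9 (mod 13).
  i = 5 (α = 12): (12−6)(12−10)(12−4)(12−2) = 6·2·8·10 = 960 ≡ 11, so v_5 = 11^{−1} = 6 (mod 13).
  v = [4, 11, 9, 9, 6].
Step 2: syndromes of r = [11, 3, 2, 12, 12] (all sums mod 13).
  S_0 = Σ v_i r_i = 4·11 + 11·3 + 9·2 + 9·12 + 6·12 = 275 ≡ 2.
  S_1 = Σ v_i α_i r_i = 4·6·11 + 11·10·3 + 9·4·2 + 9·2·12 + 6·12·12 = 1746 ≡ 4.
  α_i^2 mod 13 = [10, 9, 3, 4, 1].
  S_2 = Σ v_i α_i^2 r_i = 4·10·11 + 11·9·3 + 9·3·2 + 9·4·12 + 6·1·12 = 1295 ≡ 8.
  S = (2, 4, 8) ≠ 0, so r is not a codeword (an error is present).
Step 3: locate the error. For a single error e at position i, S_ℓ = v_i·e·α_i^ℓ, so α_err = S_1/S_0.
  S_0^{−1} = 2^{−1} = 7 (mod 13), so α_err = 4·7 = 28 ≡ 2 = α_4. Error position i = 4.
  Consistency check: S_2/S_1 = 8·10 = 80 ≡ 2 = α_err ✓ (single-error assumption holds).
Step 4: error magnitude e = S_0/v_4 = S_0·∏_{j≠4}(α_4 − α_j) = 2·3 = 6 ≡ 6 (mod 13).
Step 5: correct position 4: c_4 = r_4 − e = 12 − 6 ≡ 6 (mod 13). Hence c = [11, 3, 2, 6, 12].
  Check: interpolating c through the α_i gives m(x) = 10 + 11·x (degree < 2) with m(α_i) = c_i for every i, so c is indeed a codeword.


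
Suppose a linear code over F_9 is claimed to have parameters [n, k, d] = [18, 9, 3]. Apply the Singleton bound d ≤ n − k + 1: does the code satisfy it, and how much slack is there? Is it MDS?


Singleton RHS = n − k + 1 = 10, slack = 7, bound satisfied, not MDS.

Singleton bound: d ≤ n − k + 1.
Here n = 18, k = 9, so n − k + 1 = 10.
Given d = 3, check d ≤ 10: YES.
Slack = (n − k + 1) − d = 7.
The code is NOT MDS (slack = 7 > 0).
Description: the claimed parameters are [18, 9, 3]_9; such a code would be non-MDS.


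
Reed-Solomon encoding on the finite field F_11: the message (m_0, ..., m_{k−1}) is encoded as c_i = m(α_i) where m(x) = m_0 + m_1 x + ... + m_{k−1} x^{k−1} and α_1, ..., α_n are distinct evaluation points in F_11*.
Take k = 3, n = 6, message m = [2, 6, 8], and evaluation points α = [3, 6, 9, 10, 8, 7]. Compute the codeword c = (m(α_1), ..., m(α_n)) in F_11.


c = [4, 7, 0, 4, 1, 7]

Message polynomial: m(x) = 2 + 6·x + 8·x^2 (mod 11).
For each evaluation point α_i, compute m(α_i) mod 11:
  α_1 = 3: Horner steps 8 → 8 → 4, so m(3) = 4.
  α_2 = 6: Horner steps 8 → 10 → 7, so m(6) = 7.
  α_3 = 9: Horner steps 8 → 1 → 0, so m(9) = 0.
  α_4 = 10: Horner steps 8 → 9 → 4, so m(10) = 4.
  α_5 = 8: Horner steps 8 → 4 → 1, so m(8) = 1.
  α_6 = 7: Horner steps 8 → 7 → 7, so m(7) = 7.
Codeword c = [4, 7, 0, 4, 1, 7] ∈ F_11^6.


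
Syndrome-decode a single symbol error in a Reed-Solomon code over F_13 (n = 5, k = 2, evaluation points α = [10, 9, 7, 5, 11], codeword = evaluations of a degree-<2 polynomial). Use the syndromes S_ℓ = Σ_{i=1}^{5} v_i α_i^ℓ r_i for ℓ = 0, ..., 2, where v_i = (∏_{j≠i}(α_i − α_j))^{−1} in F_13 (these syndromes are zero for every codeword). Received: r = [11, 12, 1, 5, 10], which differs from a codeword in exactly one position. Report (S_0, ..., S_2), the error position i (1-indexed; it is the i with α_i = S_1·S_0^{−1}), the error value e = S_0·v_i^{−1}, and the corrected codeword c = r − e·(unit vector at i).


S = (9, 6, 4), error at position 4, error magnitude e = 2, c = [11, 12, 1, 3, 10].

Step 1: column multipliers v_i = (∏_{j≠i}(α_i − α_j))^{−1} mod 13.
  i = 1 (α = 10): (10−9)(10−7)(10−5)(10−11) = 1·3·5·(−1) = −15 ≡ 11, so v_1 = 11^{−1} = 6 (mod 13).
  i = 2 (α = 9): (9−10)(9−7)(9−5)(9−11) = (−1)·2·4·(−2) = 16 ≡ 3, so v_2 = 3^{−1} = 9 (mod 13).
  i = 3 (α = 7): (7−10)(7−9)(7−5)(7−11) = (−3)·(−2)·2·(−4) = −48 ≡ 4, so v_3 = 4^{−1} = 10 (mod 13).
  i = 4 (α = 5): (5−10)(5−9)(5−7)(5−11) = (−5)·(−4)·(−2)·(−6) = 240 ≡ 6, so v_4 = 6^{−1} = 11 (mod 13).
  i = 5 (α = 11): (11−10)(11−9)(11−7)(11−5) = 1·2·4·6 = 48 ≡ 9, so v_5 = 9^{−1} = 3 (mod 13).
  v = [6, 9, 10, 11, 3].
Step 2: syndromes of r = [11, 12, 1, 5, 10] (all sums mod 13).
  S_0 = Σ v_i r_i = 6·11 + 9·12 + 10·1 + 11·5 + 3·10 = 269 ≡ 9.
  S_1 = Σ v_i α_i r_i = 6·10·11 + 9·9·12 + 10·7·1 + 11·5·5 + 3·11·10 = 2307 ≡ 6.
  α_i^2 mod 13 = [9, 3, 10, 12, 4].
  S_2 = Σ v_i α_i^2 r_i = 6·9·11 + 9·3·12 + 10·10·1 + 11·12·5 + 3·4·10 = 1798 ≡ 4.
  S = (9, 6, 4) ≠ 0, so r is not a codeword (an error is present).
Step 3: locate the error. For a single error e at position i, S_ℓ = v_i·e·α_i^ℓ, so α_err = S_1/S_0.
  S_0^{−1} = 9^{−1} = 3 (mod 13), so α_err = 6·3 = 18 ≡ 5 = α_4. Error position i = 4.
  Consistency check: S_2/S_1 = 4·11 = 44 ≡ 5 = α_err ✓ (single-error assumption holds).
Step 4: error magnitude e = S_0/v_4 = S_0·∏_{j≠4}(α_4 − α_j) = 9·6 = 54 ≡ 2 (mod 13).
Step 5: correct position 4: c_4 = r_4 − e = 5 − 2 ≡ 3 (mod 13). Hence c = [11, 12, 1, 3, 10].
  Check: interpolating c through the α_i gives m(x) = 8 + 12·x (degree < 2) with m(α_i) = c_i for every i, so c is indeed a codeword.


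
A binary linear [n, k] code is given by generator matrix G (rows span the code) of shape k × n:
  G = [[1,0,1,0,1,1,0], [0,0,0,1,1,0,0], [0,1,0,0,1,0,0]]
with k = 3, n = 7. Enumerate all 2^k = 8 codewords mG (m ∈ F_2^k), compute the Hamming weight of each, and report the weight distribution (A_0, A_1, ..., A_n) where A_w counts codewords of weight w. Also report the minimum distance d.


Weight distribution: A_0 = 1, A_2 = 3, A_4 = 3, A_6 = 1. Minimum distance d = 2.

Enumerate all 2^3 = 8 messages m ∈ F_2^3.
For each, compute codeword c = mG in F_2^7, then tally its weight.
  m = 000 → c = 0000000, weight = 0.
  m = 100 → c = 1010110, weight = 4.
  m = 010 → c = 0001100, weight = 2.
  m = 110 → c = 1011010, weight = 4.
  m = 001 → c = 0100100, weight = 2.
  m = 101 → c = 1110010, weight = 4.
  m = 011 → c = 0101000, weight = 2.
  m = 111 → c = 1111110, weight = 6.
Tally weights:
  weight 0: 1 codewords.
  weight 2: 3 codewords.
  weight 4: 3 codewords.
  weight 6: 1 codewords.
Minimum distance d = smallest w > 0 with A_w > 0 = 2.
Sanity: Σ A_w = 8 = 2^3 = 8 ✓.


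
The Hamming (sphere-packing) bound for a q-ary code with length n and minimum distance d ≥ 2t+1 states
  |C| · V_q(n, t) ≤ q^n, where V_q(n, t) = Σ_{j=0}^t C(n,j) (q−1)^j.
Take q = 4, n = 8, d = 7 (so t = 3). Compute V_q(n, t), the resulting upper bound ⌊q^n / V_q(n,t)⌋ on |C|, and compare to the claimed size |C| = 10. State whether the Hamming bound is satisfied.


V_q(n, t) = 1789, q^n = 65536, Hamming bound = 36, |C| = 10 ≤ bound (satisfied).

Step 1: Compute V_q(n, t) = Σ_{j=0}^3 C(n, j) (q−1)^j.
  j = 0: C(8,0)·(3)^0 = 1·1 = 1.
  j = 1: C(8,1)·(3)^1 = 8·3 = 24.
  j = 2: C(8,2)·(3)^2 = 28·9 = 252.
  j = 3: C(8,3)·(3)^3 = 56·27 = 1512.
  V_q(n, t) = 1 + 24 + 252 + 1512 = 1789.
Step 2: q^n = 4^8 = 65536.
Step 3: Hamming bound ⌊q^n / V_q(n,t)⌋ = ⌊65536/1789⌋ = 36.
Step 4: Compare |C| = 10 to 36: satisfied.
The claimed |C| lies below the Hamming bound.


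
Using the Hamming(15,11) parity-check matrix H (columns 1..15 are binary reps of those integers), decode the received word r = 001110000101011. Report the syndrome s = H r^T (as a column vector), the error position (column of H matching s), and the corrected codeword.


s = (0, 1, 0, 1)^T, error position = 5, corrected codeword c = 001100000101011

Compute s = H r^T mod 2 one row at a time:
  s_1 = 0 + 0 + 1 + 0 + 1 + 0 + 1 + 1 = 4 ≡ 0 (mod 2).
  s_2 = 1 + 1 + 0 + 0 + 1 + 0 + 1 + 1 = 5 ≡ 1 (mod 2).
  s_3 = 0 + 1 + 0 + 0 + 1 + 0 + 1 + 1 = 4 ≡ 0 (mod 2).
  s_4 = 0 + 1 + 1 + 0 + 0 + 0 + 0 + 1 = 3 ≡ 1 (mod 2).
s = (0, 1, 0, 1)^T — this equals column 5 of H (binary 0101), so error is at position 5.
Correct: flip bit 5 of r = 001110000101011 to get c = 001100000101011.


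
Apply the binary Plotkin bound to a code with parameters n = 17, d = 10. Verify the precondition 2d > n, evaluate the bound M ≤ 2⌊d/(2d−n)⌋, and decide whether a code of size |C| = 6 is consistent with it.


Plotkin bound M ≤ 6; given |C| = 6 ≤ bound (satisfied).

Check applicability: 2d = 20, n = 17.
2d − n = 3 > 0, so Plotkin applies.
Compute d/(2d−n) = 10/3 ≈ 3.3333.
⌊d/(2d−n)⌋ = 3.
Plotkin bound: M ≤ 2·3 = 6.
Given |C| = 6, check: satisfied.
This |C| is at the Plotkin bound.


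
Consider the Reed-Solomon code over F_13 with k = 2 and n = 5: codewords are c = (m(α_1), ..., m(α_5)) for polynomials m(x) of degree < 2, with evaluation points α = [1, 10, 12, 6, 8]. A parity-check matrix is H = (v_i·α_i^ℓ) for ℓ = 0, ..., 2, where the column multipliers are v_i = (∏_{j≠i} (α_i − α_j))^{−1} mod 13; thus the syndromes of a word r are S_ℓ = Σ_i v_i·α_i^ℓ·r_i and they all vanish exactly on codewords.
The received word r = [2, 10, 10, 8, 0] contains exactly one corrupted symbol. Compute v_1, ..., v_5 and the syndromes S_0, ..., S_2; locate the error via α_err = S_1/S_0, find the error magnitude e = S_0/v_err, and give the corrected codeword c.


S = (8, 2, 7), error at position 2, error magnitude e = 5, c = [2, 5, 10, 8, 0].

Step 1: column multipliers v_i = (∏_{j≠i}(α_i − α_j))^{−1} mod 13.
  i = 1 (α = 1): (1−10)(1−12)(1−6)(1−8) = (−9)·(−11)·(−5)·(−7) = 3465 ≡ 7, so v_1 = 7^{−1} = 2 (mod 13).
  i = 2 (α = 10): (10−1)(10−12)(10−6)(10−8) = 9·(−2)·4·2 = −144 ≡ 12, so v_2 = 12^{−1} = 12 (mod 13).
  i = 3 (α = 12): (12−1)(12−10)(12−6)(12−8) = 11·2·6·4 = 528 ≡ 8, so v_3 = 8^{−1} = 5 (mod 13).
  i = 4 (α = 6): (6−1)(6−10)(6−12)(6−8) = 5·(−4)·(−6)·(−2) = −240 ≡ 7, so v_4 = 7^{−1} = 2 (mod 13).
  i = 5 (α = 8): (8−1)(8−10)(8−12)(8−6) = 7·(−2)·(−4)·2 = 112 ≡ 8, so v_5 = 8^{−1} = 5 (mod 13).
  v = [2, 12, 5, 2, 5].
Step 2: syndromes of r = [2, 10, 10, 8, 0] (all sums mod 13).
  S_0 = Σ v_i r_i = 2·2 + 12·10 + 5·10 + 2·8 + 5·0 = 190 ≡ 8.
  S_1 = Σ v_i α_i r_i = 2·1·2 + 12·10·10 + 5·12·10 + 2·6·8 + 5·8·0 = 1900 ≡ 2.
  α_i^2 mod 13 = [1, 9, 1, 10, 12].
  S_2 = Σ v_i α_i^2 r_i = 2·1·2 + 12·9·10 + 5·1·10 + 2·10·8 + 5·12·0 = 1294 ≡ 7.
  S = (8, 2, 7) ≠ 0, so r is not a codeword (an error is present).
Step 3: locate the error. For a single error e at position i, S_ℓ = v_i·e·α_i^ℓ, so α_err = S_1/S_0.
  S_0^{−1} = 8^{−1} = 5 (mod 13), so α_err = 2·5 = 10 ≡ 10 = α_2. Error position i = 2.
  Consistency check: S_2/S_1 = 7·7 = 49 ≡ 10 = α_err ✓ (single-error assumption holds).
Step 4: error magnitude e = S_0/v_2 = S_0·∏_{j≠2}(α_2 − α_j) = 8·12 = 96 ≡ 5 (mod 13).
Step 5: correct position 2: c_2 = r_2 − e = 10 − 5 ≡ 5 (mod 13). Hence c = [2, 5, 10, 8, 0].
  Check: interpolating c through the α_i gives m(x) = 6 + 9·x (degree < 2) with m(α_i) = c_i for every i, so c is indeed a codeword.


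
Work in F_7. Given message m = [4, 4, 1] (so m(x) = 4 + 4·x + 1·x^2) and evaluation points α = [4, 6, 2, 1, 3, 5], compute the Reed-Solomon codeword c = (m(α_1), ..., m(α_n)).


c = [1, 1, 2, 2, 4, 0]

Message polynomial: m(x) = 4 + 4·x + 1·x^2 (mod 7).
For each evaluation point α_i, compute m(α_i) mod 7:
  α_1 = 4: Horner steps 1 → 1 → 1, so m(4) = 1.
  α_2 = 6: Horner steps 1 → 3 → 1, so m(6) = 1.
  α_3 = 2: Horner steps 1 → 6 → 2, so m(2) = 2.
  α_4 = 1: Horner steps 1 → 5 → 2, so m(1) = 2.
  α_5 = 3: Horner steps 1 → 0 → 4, so m(3) = 4.
  α_6 = 5: Horner steps 1 → 2 → 0, so m(5) = 0.
Codeword c = [1, 1, 2, 2, 4, 0] ∈ F_7^6.


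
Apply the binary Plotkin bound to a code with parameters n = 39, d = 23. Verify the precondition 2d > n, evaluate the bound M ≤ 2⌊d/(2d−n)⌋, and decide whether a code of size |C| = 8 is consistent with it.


Plotkin bound M ≤ 6; given |C| = 8 > bound (violated).

Check applicability: 2d = 46, n = 39.
2d − n = 7 > 0, so Plotkin applies.
Compute d/(2d−n) = 23/7 ≈ 3.2857.
⌊d/(2d−n)⌋ = 3.
Plotkin bound: M ≤ 2·3 = 6.
Given |C| = 8, check: VIOLATED.
This |C| is above the Plotkin bound, so no binary code with n = 39, d = 23 and 8 codewords exists.


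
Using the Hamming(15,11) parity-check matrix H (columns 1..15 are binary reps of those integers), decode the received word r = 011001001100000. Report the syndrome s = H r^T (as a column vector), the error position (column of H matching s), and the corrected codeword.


s = (0, 1, 0, 0)^T, error position = 4, corrected codeword c = 011101001100000

Compute s = H r^T mod 2 one row at a time:
  s_1 = 0 + 1 + 1 + 0 + 0 + 0 + 0 + 0 = 2 ≡ 0 (mod 2).
  s_2 = 0 + 0 + 1 + 0 + 0 + 0 + 0 + 0 = 1 ≡ 1 (mod 2).
  s_3 = 1 + 1 + 1 + 0 + 1 + 0 + 0 + 0 = 4 ≡ 0 (mod 2).
  s_4 = 0 + 1 + 0 + 0 + 1 + 0 + 0 + 0 = 2 ≡ 0 (mod 2).
s = (0, 1, 0, 0)^T — this equals column 4 of H (binary 0100), so error is at position 4.
Correct: flip bit 4 of r = 011001001100000 to get c = 011101001100000.


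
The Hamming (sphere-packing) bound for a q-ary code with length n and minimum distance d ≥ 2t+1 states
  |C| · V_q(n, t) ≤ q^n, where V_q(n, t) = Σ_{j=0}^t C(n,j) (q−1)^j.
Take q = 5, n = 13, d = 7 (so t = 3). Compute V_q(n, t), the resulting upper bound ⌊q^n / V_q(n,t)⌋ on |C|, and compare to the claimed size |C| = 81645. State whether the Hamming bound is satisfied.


V_q(n, t) = 19605, q^n = 1220703125, Hamming bound = 62264, |C| = 81645 > bound (violated).

Step 1: Compute V_q(n, t) = Σ_{j=0}^3 C(n, j) (q−1)^j.
  j = 0: C(13,0)·(4)^0 = 1·1 = 1.
  j = 1: C(13,1)·(4)^1 = 13·4 = 52.
  j = 2: C(13,2)·(4)^2 = 78·16 = 1248.
  j = 3: C(13,3)·(4)^3 = 286·64 = 18304.
  V_q(n, t) = 1 + 52 + 1248 + 18304 = 19605.
Step 2: q^n = 5^13 = 1220703125.
Step 3: Hamming bound ⌊q^n / V_q(n,t)⌋ = ⌊1220703125/19605⌋ = 62264.
Step 4: Compare |C| = 81645 to 62264: violated.
The claimed |C| lies above the Hamming bound, so no 5-ary code of length 13 with d ≥ 7 can have 81645 codewords.


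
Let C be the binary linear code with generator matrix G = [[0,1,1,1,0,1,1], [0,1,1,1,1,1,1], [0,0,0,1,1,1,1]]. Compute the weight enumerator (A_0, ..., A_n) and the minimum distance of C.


Weight distribution: A_0 = 1, A_1 = 1, A_2 = 1, A_3 = 2, A_4 = 1, A_5 = 1, A_6 = 1. Minimum distance d = 1.

Enumerate all 2^3 = 8 messages m ∈ F_2^3.
For each, compute codeword c = mG in F_2^7, then tally its weight.
  m = 000 → c = 0000000, weight = 0.
  m = 100 → c = 0111011, weight = 5.
  m = 010 → c = 0111111, weight = 6.
  m = 110 → c = 0000100, weight = 1.
  m = 001 → c = 0001111, weight = 4.
  m = 101 → c = 0110100, weight = 3.
  m = 011 → c = 0110000, weight = 2.
  m = 111 → c = 0001011, weight = 3.
Tally weights:
  weight 0: 1 codewords.
  weight 1: 1 codewords.
  weight 2: 1 codewords.
  weight 3: 2 codewords.
  weight 4: 1 codewords.
  weight 5: 1 codewords.
  weight 6: 1 codewords.
Minimum distance d = smallest w > 0 with A_w > 0 = 1.
Sanity: Σ A_w = 8 = 2^3 = 8 ✓.


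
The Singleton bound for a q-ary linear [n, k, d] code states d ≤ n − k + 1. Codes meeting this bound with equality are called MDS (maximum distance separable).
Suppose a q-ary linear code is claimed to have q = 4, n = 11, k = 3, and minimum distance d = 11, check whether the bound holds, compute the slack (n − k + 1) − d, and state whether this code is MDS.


Singleton RHS = n − k + 1 = 9, slack = -2, bound violated (no such code; not MDS).

Singleton bound: d ≤ n − k + 1.
Here n = 11, k = 3, so n − k + 1 = 9.
Given d = 11, check d ≤ 9: NO.
Slack = (n − k + 1) − d = -2.
The slack is negative: d = 11 exceeds n − k + 1 = 9 by 2, so the Singleton bound is violated and no linear [11, 3, 11]_4 code can exist. In particular it is not MDS (MDS requires d = n − k + 1 exactly).
Description: the claimed parameters are [11, 3, 11]_4; such a code would be impossible (violates the Singleton bound).


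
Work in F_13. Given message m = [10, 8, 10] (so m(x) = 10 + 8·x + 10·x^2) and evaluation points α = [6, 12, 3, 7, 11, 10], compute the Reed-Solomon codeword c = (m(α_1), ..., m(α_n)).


c = [2, 12, 7, 10, 8, 11]

Message polynomial: m(x) = 10 + 8·x + 10·x^2 (mod 13).
For each evaluation point α_i, compute m(α_i) mod 13:
  α_1 = 6: Horner steps 10 → 3 → 2, so m(6) = 2.
  α_2 = 12: Horner steps 10 → 11 → 12, so m(12) = 12.
  α_3 = 3: Horner steps 10 → 12 → 7, so m(3) = 7.
  α_4 = 7: Horner steps 10 → 0 → 10, so m(7) = 10.
  α_5 = 11: Horner steps 10 → 1 → 8, so m(11) = 8.
  α_6 = 10: Horner steps 10 → 4 → 11, so m(10) = 11.
Codeword c = [2, 12, 7, 10, 8, 11] ∈ F_13^6.


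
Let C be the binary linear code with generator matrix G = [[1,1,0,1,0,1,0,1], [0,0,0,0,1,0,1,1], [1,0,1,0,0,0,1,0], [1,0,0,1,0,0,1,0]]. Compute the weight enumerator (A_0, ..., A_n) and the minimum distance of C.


Weight distribution: A_0 = 1, A_2 = 1, A_3 = 4, A_4 = 3, A_5 = 4, A_6 = 3. Minimum distance d = 2.

Enumerate all 2^4 = 16 messages m ∈ F_2^4.
For each, compute codeword c = mG in F_2^8, then tally its weight.
  m = 0000 → c = 00000000, weight = 0.
  m = 1000 → c = 11010101, weight = 5.
  m = 0100 → c = 00001011, weight = 3.
  m = 1100 → c = 11011110, weight = 6.
  m = 0010 → c = 10100010, weight = 3.
  m = 1010 → c = 01110111, weight = 6.
  m = 0110 → c = 10101001, weight = 4.
  m = 1110 → c = 01111100, weight = 5.
  m = 0001 → c = 10010010, weight = 3.
  m = 1001 → c = 01000111, weight = 4.
  m = 0101 → c = 10011001, weight = 4.
  m = 1101 → c = 01001100, weight = 3.
  m = 0011 → c = 00110000, weight = 2.
  m = 1011 → c = 11100101, weight = 5.
  m = 0111 → c = 00111011, weight = 5.
  m = 1111 → c = 11101110, weight = 6.
Tally weights:
  weight 0: 1 codewords.
  weight 2: 1 codewords.
  weight 3: 4 codewords.
  weight 4: 3 codewords.
  weight 5: 4 codewords.
  weight 6: 3 codewords.
Minimum distance d = smallest w > 0 with A_w > 0 = 2.
Sanity: Σ A_w = 16 = 2^4 = 16 ✓.


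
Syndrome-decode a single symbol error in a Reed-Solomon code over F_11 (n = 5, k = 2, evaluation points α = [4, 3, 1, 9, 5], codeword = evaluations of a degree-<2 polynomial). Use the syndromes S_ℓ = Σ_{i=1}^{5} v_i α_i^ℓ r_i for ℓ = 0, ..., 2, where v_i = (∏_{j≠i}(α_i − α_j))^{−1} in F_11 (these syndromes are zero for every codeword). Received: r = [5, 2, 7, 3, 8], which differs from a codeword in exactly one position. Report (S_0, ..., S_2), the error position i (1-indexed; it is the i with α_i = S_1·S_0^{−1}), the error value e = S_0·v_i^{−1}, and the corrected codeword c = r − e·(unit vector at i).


S = (9, 4, 3), error at position 4, error magnitude e = 5, c = [5, 2, 7, 9, 8].

Step 1: column multipliers v_i = (∏_{j≠i}(α_i − α_j))^{−1} mod 11.
  i = 1 (α = 4): (4−3)(4−1)(4−9)(4−5) = 1·3·(−5)·(−1) = 15 ≡ 4, so v_1 = 4^{−1} = 3 (mod 11).
  i = 2 (α = 3): (3−4)(3−1)(3−9)(3−5) = (−1)·2·(−6)·(−2) = −24 ≡ 9, so v_2 = 9^{−1} = 5 (mod 11).
  i = 3 (α = 1): (1−4)(1−3)(1−9)(1−5) = (−3)·(−2)·(−8)·(−4) = 192 ≡ 5, so v_3 = 5^{−1} = 9 (mod 11).
  i = 4 (α = 9): (9−4)(9−3)(9−1)(9−5) = 5·6·8·4 = 960 ≡ 3, so v_4 = 3^{−1} = 4 (mod 11).
  i = 5 (α = 5): (5−4)(5−3)(5−1)(5−9) = 1·2·4·(−4) = −32 ≡ 1, so v_5 = 1^{−1} = 1 (mod 11).
  v = [3, 5, 9, 4, 1].
Step 2: syndromes of r = [5, 2, 7, 3, 8] (all sums mod 11).
  S_0 = Σ v_i r_i = 3·5 + 5·2 + 9·7 + 4·3 + 1·8 = 108 ≡ 9.
  S_1 = Σ v_i α_i r_i = 3·4·5 + 5·3·2 + 9·1·7 + 4·9·3 + 1·5·8 = 301 ≡ 4.
  α_i^2 mod 11 = [5, 9, 1, 4, 3].
  S_2 = Σ v_i α_i^2 r_i = 3·5·5 + 5·9·2 + 9·1·7 + 4·4·3 + 1·3·8 = 300 ≡ 3.
  S = (9, 4, 3) ≠ 0, so r is not a codeword (an error is present).
Step 3: locate the error. For a single error e at position i, S_ℓ = v_i·e·α_i^ℓ, so α_err = S_1/S_0.
  S_0^{−1} = 9^{−1} = 5 (mod 11), so α_err = 4·5 = 20 ≡ 9 = α_4. Error position i = 4.
  Consistency check: S_2/S_1 = 3·3 = 9 ≡ 9 = α_err ✓ (single-error assumption holds).
Step 4: error magnitude e = S_0/v_4 = S_0·∏_{j≠4}(α_4 − α_j) = 9·3 = 27 ≡ 5 (mod 11).
Step 5: correct position 4: c_4 = r_4 − e = 3 − 5 ≡ 9 (mod 11). Hence c = [5, 2, 7, 9, 8].
  Check: interpolating c through the α_i gives m(x) = 4 + 3·x (degree < 2) with m(α_i) = c_i for every i, so c is indeed a codeword.


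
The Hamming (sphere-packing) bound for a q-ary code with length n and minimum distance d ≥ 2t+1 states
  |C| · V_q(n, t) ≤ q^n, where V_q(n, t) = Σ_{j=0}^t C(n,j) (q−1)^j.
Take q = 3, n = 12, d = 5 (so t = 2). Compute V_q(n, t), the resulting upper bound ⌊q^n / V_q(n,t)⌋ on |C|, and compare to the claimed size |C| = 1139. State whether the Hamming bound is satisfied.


V_q(n, t) = 289, q^n = 531441, Hamming bound = 1838, |C| = 1139 ≤ bound (satisfied).

Step 1: Compute V_q(n, t) = Σ_{j=0}^2 C(n, j) (q−1)^j.
  j = 0: C(12,0)·(2)^0 = 1·1 = 1.
  j = 1: C(12,1)·(2)^1 = 12·2 = 24.
  j = 2: C(12,2)·(2)^2 = 66·4 = 264.
  V_q(n, t) = 1 + 24 + 264 = 289.
Step 2: q^n = 3^12 = 531441.
Step 3: Hamming bound ⌊q^n / V_q(n,t)⌋ = ⌊531441/289⌋ = 1838.
Step 4: Compare |C| = 1139 to 1838: satisfied.
The claimed |C| lies below the Hamming bound.


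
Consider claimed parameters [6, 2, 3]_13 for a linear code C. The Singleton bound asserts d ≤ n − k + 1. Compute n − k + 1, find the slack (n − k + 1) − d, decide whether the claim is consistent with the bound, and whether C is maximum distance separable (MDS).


Singleton RHS = n − k + 1 = 5, slack = 2, bound satisfied, not MDS.

Singleton bound: d ≤ n − k + 1.
Here n = 6, k = 2, so n − k + 1 = 5.
Given d = 3, check d ≤ 5: YES.
Slack = (n − k + 1) − d = 2.
The code is NOT MDS (slack = 2 > 0).
Description: the claimed parameters are [6, 2, 3]_13; such a code would be non-MDS.


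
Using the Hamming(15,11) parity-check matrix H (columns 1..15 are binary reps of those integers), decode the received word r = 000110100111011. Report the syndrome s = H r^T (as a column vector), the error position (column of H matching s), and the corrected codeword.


s = (1, 0, 1, 0)^T, error position = 10, corrected codeword c = 000110100011011

Compute s = H r^T mod 2 one row at a time:
  s_1 = 0 + 0 + 1 + 1 + 1 + 0 + 1 + 1 = 5 ≡ 1 (mod 2).
  s_2 = 1 + 1 + 0 + 1 + 1 + 0 + 1 + 1 = 6 ≡ 0 (mod 2).
  s_3 = 0 + 0 + 0 + 1 + 1 + 1 + 1 + 1 = 5 ≡ 1 (mod 2).
  s_4 = 0 + 0 + 1 + 1 + 0 + 1 + 0 + 1 = 4 ≡ 0 (mod 2).
s = (1, 0, 1, 0)^T — this equals column 10 of H (binary 1010), so error is at position 10.
Correct: flip bit 10 of r = 000110100111011 to get c = 000110100011011.
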